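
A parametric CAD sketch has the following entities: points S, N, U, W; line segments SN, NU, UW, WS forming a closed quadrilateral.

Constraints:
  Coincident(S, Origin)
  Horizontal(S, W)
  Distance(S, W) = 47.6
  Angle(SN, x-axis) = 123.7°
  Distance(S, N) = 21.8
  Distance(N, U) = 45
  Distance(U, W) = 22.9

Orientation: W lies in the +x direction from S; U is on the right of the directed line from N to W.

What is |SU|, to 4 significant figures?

26.41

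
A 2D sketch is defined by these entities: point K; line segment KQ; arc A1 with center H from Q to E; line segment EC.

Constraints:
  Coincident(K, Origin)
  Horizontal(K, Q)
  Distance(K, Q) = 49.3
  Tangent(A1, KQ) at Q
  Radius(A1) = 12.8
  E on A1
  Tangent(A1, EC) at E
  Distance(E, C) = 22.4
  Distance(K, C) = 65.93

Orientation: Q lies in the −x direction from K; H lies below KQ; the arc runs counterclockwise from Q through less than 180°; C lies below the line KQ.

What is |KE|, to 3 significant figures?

63.7

Checks: K = (0.00, 0.00) ✓; |HE| = 12.80 ✓; ∠(HE, EC) = 90.00° ✓; |EC| = 22.40 ✓; |KC| = 65.93 ✓.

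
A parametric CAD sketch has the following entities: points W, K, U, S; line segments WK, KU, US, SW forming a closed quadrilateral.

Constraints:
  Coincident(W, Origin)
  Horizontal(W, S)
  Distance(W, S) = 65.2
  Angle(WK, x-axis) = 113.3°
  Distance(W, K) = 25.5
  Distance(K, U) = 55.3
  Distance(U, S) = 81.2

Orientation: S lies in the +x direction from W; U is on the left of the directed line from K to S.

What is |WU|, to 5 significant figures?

71.990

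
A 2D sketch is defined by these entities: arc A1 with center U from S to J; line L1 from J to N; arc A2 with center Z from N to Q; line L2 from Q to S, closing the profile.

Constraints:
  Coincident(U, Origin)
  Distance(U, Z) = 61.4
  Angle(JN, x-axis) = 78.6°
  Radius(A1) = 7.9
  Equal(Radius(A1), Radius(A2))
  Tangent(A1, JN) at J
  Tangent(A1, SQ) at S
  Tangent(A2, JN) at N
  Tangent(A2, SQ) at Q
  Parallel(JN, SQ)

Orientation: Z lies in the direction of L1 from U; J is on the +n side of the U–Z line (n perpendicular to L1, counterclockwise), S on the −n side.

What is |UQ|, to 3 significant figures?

61.9

Tangency of A1 to both parallel lines with radius 7.9 puts J and S at U ± 7.9·n: J = (-7.74, 1.56), S = (7.74, -1.56). Equal radii place N and Q the same way about Z: N = Z + 7.9·n = (4.39, 61.8), Q = Z − 7.9·n = (19.9, 58.6). Then |UQ| = |Q − U| = 61.9.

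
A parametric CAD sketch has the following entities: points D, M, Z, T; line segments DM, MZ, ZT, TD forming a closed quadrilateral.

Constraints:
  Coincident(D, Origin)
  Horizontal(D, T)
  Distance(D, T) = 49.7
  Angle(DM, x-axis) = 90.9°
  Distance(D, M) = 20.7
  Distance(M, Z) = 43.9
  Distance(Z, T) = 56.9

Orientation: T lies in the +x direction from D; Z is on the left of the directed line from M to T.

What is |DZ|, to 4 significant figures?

60.65

Checks: |MZ| = 43.90 ✓; |ZT| = 56.90 ✓.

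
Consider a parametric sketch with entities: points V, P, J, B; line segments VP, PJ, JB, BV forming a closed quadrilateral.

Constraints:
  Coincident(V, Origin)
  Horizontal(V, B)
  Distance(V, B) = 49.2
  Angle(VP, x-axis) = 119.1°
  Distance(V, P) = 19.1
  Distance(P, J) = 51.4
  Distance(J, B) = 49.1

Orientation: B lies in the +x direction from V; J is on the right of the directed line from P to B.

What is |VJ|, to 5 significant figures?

32.470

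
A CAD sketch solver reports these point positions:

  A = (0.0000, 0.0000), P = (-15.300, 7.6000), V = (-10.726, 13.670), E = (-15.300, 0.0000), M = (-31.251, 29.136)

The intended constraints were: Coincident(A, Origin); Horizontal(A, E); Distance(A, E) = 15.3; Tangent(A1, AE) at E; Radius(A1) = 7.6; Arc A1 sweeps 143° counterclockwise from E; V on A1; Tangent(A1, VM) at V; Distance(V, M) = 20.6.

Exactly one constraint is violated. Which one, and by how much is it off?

Distance(V, M) = 20.6 — off by 5.10.

A = (0.00, 0.00) ✓; A.y = 0.00, E.y = 0.00 ✓; |AE| = 15.30 ✓; ∠(PE, EA) = 90.00° ✓; |PE| = 7.600 ✓; bearing(P→V) − bearing(P→E) = 143.0° ✓; |PV| = 7.600 ✓; ∠(PV, VM) = 90.00° ✓; |VM| = 25.70 ✗.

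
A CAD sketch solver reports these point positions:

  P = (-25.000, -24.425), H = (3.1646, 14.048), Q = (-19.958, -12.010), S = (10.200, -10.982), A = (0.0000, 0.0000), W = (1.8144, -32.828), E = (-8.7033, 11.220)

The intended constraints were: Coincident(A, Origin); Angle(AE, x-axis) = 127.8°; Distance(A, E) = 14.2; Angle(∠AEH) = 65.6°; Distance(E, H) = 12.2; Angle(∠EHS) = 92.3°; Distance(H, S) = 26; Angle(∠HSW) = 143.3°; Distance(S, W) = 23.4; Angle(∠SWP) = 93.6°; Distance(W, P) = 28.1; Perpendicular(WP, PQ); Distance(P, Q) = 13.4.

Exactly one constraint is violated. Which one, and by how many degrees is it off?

Perpendicular(WP, PQ) — off by 4.70°.

A = (0.00, 0.00) ✓; AE at 127.8° ✓; |AE| = 14.20 ✓; ∠AEH = 65.60° ✓; |EH| = 12.20 ✓; ∠EHS = 92.30° ✓; |HS| = 26.00 ✓; ∠HSW = 143.3° ✓; |SW| = 23.40 ✓; ∠SWP = 93.60° ✓; |WP| = 28.10 ✓; ∠(WP, PQ) = 94.70° ✗; |PQ| = 13.40 ✓.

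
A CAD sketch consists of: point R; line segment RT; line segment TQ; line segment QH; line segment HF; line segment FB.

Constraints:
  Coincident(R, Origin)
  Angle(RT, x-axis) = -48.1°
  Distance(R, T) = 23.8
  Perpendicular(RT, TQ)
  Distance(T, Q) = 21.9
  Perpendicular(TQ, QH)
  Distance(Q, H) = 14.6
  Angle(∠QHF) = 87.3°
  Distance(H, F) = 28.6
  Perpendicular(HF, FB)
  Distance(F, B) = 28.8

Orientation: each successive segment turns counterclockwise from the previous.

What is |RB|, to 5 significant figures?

39.672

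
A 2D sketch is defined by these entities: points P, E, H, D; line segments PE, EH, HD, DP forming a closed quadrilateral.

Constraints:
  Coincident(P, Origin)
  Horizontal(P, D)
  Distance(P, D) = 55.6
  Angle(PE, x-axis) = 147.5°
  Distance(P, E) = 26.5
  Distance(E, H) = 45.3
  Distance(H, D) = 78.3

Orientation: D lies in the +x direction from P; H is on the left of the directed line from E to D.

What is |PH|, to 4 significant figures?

54.17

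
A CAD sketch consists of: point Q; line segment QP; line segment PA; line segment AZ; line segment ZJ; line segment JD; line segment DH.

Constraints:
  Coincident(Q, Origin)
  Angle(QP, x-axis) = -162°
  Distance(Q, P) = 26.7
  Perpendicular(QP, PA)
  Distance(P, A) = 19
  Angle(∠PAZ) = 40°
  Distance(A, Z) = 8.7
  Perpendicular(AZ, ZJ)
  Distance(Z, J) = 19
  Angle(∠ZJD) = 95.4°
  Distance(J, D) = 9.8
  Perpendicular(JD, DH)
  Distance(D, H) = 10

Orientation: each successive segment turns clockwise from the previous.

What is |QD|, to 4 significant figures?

43.21

Q is at the origin; QP runs at -162.0° with length 26.7, so P = (-25.39, -8.251). QP is perpendicular to PA, so PA runs at 108.0°; with |PA| = 19.0, A = (-31.26, 9.819). ∠PAZ = 40.0° gives AZ at -32.00° from the x-axis; with |AZ| = 8.7, Z = (-23.89, 5.209). AZ ⟂ ZJ, so ZJ runs at -122.0°; with |ZJ| = 19.0, J = (-33.95, -10.90). ∠ZJD = 95.4° gives JD at 153.4° from the x-axis; with |JD| = 9.8, D = (-42.72, -6.516). Then |QD| = |D − Q| = 43.21.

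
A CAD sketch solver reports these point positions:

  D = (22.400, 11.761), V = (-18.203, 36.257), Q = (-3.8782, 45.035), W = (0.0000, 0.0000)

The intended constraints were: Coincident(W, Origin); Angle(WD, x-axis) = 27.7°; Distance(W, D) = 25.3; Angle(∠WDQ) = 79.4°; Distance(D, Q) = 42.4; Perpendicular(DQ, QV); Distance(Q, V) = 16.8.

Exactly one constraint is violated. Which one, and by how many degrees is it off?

Perpendicular(DQ, QV) — off by 6.80°.

W = (0.00, 0.00) ✓; WD at 27.70° ✓; |WD| = 25.30 ✓; ∠WDQ = 79.40° ✓; |DQ| = 42.40 ✓; ∠(DQ, QV) = 83.20° ✗; |QV| = 16.80 ✓.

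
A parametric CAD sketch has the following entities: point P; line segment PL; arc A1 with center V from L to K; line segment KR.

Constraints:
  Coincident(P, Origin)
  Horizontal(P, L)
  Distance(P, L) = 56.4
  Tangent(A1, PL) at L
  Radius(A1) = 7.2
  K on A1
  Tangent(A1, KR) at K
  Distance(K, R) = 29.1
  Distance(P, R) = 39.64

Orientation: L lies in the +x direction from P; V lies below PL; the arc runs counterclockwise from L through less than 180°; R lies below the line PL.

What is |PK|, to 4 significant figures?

51.11

Checks: |VL| = 7.200 ✓; |VK| = 7.200 ✓; ∠(VK, KR) = 90.00° ✓; |KR| = 29.10 ✓; |PR| = 39.64 ✓.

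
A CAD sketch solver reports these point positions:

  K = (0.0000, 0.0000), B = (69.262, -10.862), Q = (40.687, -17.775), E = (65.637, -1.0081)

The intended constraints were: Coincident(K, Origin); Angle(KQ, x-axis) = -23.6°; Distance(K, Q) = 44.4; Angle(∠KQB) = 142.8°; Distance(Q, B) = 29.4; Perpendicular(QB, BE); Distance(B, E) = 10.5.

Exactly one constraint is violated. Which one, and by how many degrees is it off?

Perpendicular(QB, BE) — off by 6.60°.

K = (0.00, 0.00) ✓; KQ at -23.60° ✓; |KQ| = 44.40 ✓; ∠KQB = 142.8° ✓; |QB| = 29.40 ✓; ∠(QB, BE) = 96.60° ✗; |BE| = 10.50 ✓.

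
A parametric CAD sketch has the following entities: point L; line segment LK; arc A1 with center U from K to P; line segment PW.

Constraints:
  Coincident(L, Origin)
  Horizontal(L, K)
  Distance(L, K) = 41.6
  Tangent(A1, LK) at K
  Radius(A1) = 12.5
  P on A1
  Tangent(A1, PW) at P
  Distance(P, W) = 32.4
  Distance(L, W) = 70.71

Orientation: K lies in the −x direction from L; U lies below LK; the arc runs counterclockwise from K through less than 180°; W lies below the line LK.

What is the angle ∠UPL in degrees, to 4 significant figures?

14.09°

Checks: |UP| = 12.50 ✓; ∠(UP, PW) = 90.00° ✓; |PW| = 32.40 ✓; |LW| = 70.71 ✓.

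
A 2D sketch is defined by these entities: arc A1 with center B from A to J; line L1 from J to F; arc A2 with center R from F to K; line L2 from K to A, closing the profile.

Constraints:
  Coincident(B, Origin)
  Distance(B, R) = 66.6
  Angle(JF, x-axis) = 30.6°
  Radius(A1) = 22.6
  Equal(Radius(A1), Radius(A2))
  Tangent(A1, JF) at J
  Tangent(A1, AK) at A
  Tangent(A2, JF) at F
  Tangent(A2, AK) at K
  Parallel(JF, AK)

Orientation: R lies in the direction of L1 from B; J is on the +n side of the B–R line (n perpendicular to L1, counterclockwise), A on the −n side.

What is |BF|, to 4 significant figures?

70.33

The slot axis is L1's direction at 30.6°, so u = (cos 30.6°, sin 30.6°) = (0.8607, 0.5090) and n = (−sin 30.6°, cos 30.6°) = (-0.5090, 0.8607). B is at the origin and R lies 66.6 along u from B, so R = 66.6·u = (57.33, 33.90). Tangency of A1 to both parallel lines with radius 22.6 puts J and A at B ± 22.6·n: J = (-11.50, 19.45), A = (11.50, -19.45). Equal radii place F and K the same way about R: F = R + 22.6·n = (45.82, 53.35), K = R − 22.6·n = (68.83, 14.45). Then |BF| = |F − B| = 70.33.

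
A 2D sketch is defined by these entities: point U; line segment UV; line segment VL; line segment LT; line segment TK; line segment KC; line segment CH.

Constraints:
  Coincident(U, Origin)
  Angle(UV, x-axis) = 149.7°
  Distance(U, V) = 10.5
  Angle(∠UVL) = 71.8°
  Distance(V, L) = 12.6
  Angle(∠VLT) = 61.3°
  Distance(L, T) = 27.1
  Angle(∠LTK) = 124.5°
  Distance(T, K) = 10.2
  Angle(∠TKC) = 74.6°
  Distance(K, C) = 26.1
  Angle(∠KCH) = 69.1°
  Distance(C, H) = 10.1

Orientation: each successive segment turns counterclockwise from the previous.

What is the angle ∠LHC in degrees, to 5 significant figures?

126.97°

∠TKC = 74.6° gives KC at 177.50° from the x-axis; with |KC| = 26.1, C = (-8.6764, 11.564). ∠KCH = 69.1° gives CH at -71.600° from the x-axis; with |CH| = 10.1, H = (-5.4884, 1.9807). Then cos ∠LHC = HL·HC / (|HL||HC|), giving 126.97°.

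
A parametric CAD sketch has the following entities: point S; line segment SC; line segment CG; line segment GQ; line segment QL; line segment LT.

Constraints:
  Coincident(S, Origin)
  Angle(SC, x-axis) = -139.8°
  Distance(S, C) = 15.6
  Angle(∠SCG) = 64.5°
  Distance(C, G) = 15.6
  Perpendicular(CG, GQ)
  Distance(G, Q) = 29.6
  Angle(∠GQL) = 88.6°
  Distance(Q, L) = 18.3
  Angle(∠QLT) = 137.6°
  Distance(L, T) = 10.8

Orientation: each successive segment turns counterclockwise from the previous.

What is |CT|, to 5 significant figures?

24.082

S is at the origin; SC runs at -139.8° with length 15.6, so C = (-11.915, -10.069). ∠SCG = 64.5° gives CG at -24.300° from the x-axis; with |CG| = 15.6, G = (2.3027, -16.489). CG is perpendicular to GQ, so GQ runs at 65.700°; with |GQ| = 29.6, Q = (14.483, 10.489). ∠GQL = 88.6° gives QL at 157.10° from the x-axis; with |QL| = 18.3, L = (-2.3742, 17.610). ∠QLT = 137.6° gives LT at -160.50° from the x-axis; with |LT| = 10.8, T = (-12.555, 14.005). Then |CT| = |T − C| = 24.082.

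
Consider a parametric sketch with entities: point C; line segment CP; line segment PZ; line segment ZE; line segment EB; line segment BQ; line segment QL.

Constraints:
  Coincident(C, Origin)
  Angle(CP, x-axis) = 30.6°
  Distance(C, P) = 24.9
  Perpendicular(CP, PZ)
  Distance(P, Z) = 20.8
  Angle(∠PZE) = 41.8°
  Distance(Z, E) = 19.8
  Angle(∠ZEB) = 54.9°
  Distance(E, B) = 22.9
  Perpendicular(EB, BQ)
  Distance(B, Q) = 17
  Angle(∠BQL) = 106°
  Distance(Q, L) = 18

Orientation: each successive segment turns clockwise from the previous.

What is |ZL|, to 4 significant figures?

8.167

C is at the origin; CP runs at 30.6° with length 24.9, so P = (21.43, 12.68). CP ⟂ PZ, so PZ runs at -59.40°; with |PZ| = 20.8, Z = (32.02, -5.228). ∠PZE = 41.8° gives ZE at 162.4° from the x-axis; with |ZE| = 19.8, E = (13.15, 0.7586). ∠ZEB = 54.9° gives EB at 37.30° from the x-axis; with |EB| = 22.9, B = (31.36, 14.64). EB is perpendicular to BQ, so BQ runs at -52.70°; with |BQ| = 17.0, Q = (41.67, 1.113). ∠BQL = 106.0° gives QL at -126.7° from the x-axis; with |QL| = 18.0, L = (30.91, -13.32). Then |ZL| = |L − Z| = 8.167.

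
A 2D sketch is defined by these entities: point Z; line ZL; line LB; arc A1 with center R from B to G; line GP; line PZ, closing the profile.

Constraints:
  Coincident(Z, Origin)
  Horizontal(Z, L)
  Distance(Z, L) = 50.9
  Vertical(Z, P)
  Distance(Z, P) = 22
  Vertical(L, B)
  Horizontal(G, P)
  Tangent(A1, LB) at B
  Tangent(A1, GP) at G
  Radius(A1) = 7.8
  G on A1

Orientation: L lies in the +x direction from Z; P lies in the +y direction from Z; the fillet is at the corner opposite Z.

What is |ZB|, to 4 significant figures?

52.84

Z is at the origin; ZL is horizontal with |ZL| = 50.9 and L on the +x side, so L = (50.90, 0.000). Z and P share the same x with |ZP| = 22.0 and P on the +y side, so P = (0.000, 22.00). The virtual corner opposite Z is at (50.90, 22.00). Since A1 is tangent to LB there, RB ⟂ LB and tangency of A1 to GP means the radius RG is perpendicular to GP, with radius 7.8, so the center R sits 7.8 in from both sides at R = (43.10, 14.20). That places the tangent points at B = (50.90, 14.20) on LB and G = (43.10, 22.00) on GP. Then |ZB| = |B − Z| = 52.84.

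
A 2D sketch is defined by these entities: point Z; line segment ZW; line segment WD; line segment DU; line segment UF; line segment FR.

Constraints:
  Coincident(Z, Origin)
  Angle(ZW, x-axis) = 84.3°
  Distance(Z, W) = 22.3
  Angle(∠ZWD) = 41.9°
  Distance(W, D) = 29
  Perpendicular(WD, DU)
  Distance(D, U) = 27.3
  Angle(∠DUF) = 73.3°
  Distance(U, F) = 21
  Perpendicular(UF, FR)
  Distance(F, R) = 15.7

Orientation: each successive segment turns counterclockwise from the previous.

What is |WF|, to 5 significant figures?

23.047

Z is at the origin; ZW runs at 84.3° with length 22.3, so W = (2.2148, 22.190). ∠ZWD = 41.9° gives WD at -137.60° from the x-axis; with |WD| = 29.0, D = (-19.200, 2.6350). WD is perpendicular to DU, so DU runs at -47.600°; with |DU| = 27.3, U = (-0.79192, -17.525). ∠DUF = 73.3° gives UF at 59.100° from the x-axis; with |UF| = 21.0, F = (9.9924, 0.49450). Then |WF| = |F − W| = 23.047.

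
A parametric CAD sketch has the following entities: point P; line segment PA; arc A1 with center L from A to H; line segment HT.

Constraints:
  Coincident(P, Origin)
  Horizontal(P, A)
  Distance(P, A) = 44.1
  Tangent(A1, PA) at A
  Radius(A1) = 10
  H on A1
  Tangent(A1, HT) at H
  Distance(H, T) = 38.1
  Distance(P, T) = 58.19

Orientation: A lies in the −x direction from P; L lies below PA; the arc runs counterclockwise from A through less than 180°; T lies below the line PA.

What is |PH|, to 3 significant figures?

54.8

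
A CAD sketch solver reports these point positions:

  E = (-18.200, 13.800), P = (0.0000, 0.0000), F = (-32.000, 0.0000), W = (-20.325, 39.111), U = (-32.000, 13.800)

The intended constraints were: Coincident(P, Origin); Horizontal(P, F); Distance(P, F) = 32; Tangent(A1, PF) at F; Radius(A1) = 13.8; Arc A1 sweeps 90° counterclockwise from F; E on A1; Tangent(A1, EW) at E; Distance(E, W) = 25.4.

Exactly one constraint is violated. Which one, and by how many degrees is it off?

Tangent(A1, EW) at E — off by 4.80°.

P = (0.00, 0.00) ✓; P.y = 0.00, F.y = 0.00 ✓; |PF| = 32.00 ✓; ∠(UF, FP) = 90.00° ✓; |UF| = 13.80 ✓; bearing(U→E) − bearing(U→F) = 90.00° ✓; |UE| = 13.80 ✓; ∠(UE, EW) = 85.20° ✗; |EW| = 25.40 ✓.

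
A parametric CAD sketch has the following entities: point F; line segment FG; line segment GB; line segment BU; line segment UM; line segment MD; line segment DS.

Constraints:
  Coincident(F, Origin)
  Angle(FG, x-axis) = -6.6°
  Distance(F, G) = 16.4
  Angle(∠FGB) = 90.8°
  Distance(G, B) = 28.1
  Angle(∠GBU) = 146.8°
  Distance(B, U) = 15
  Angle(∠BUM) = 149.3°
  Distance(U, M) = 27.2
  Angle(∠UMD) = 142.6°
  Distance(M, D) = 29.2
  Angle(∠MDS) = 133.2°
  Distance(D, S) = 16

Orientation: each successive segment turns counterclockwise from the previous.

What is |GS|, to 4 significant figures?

77.28

∠UMD = 142.6° gives MD at -176.1° from the x-axis; with |MD| = 29.2, D = (-38.43, 52.51). ∠MDS = 133.2° gives DS at -129.3° from the x-axis; with |DS| = 16.0, S = (-48.57, 40.13). Then |GS| = |S − G| = 77.28.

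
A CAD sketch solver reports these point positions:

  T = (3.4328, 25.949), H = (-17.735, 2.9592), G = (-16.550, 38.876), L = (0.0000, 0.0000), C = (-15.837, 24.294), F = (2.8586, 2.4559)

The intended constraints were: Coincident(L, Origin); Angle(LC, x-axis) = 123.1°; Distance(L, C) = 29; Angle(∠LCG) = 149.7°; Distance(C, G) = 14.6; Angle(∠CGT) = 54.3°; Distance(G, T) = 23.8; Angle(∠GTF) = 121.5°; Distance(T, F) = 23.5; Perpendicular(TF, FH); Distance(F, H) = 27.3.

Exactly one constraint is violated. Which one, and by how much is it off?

Distance(F, H) = 27.3 — off by 6.70.

L = (0.00, 0.00) ✓; LC at 123.1° ✓; |LC| = 29.00 ✓; ∠LCG = 149.7° ✓; |CG| = 14.60 ✓; ∠CGT = 54.30° ✓; |GT| = 23.80 ✓; ∠GTF = 121.5° ✓; |TF| = 23.50 ✓; ∠(TF, FH) = 90.00° ✓; |FH| = 20.60 ✗.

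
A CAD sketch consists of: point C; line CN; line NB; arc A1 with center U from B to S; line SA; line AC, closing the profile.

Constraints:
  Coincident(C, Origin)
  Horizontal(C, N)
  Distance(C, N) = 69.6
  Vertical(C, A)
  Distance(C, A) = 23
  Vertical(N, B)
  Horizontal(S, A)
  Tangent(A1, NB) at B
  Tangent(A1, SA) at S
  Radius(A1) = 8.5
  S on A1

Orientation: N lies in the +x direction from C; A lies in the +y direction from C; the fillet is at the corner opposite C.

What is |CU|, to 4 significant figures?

62.80

C is at the origin; C and N share the same y with |CN| = 69.6 and N on the +x side, so N = (69.60, 0.000). C and A share the same x with |CA| = 23.0 and A on the +y side, so A = (0.000, 23.00). The virtual corner opposite C is at (69.60, 23.00). Tangency of A1 to NB means the radius UB is perpendicular to NB and A1 meets SA tangentially, so US is at right angles to SA, with radius 8.5, so the center U sits 8.5 in from both sides at U = (61.10, 14.50). Then |CU| = |U − C| = 62.80.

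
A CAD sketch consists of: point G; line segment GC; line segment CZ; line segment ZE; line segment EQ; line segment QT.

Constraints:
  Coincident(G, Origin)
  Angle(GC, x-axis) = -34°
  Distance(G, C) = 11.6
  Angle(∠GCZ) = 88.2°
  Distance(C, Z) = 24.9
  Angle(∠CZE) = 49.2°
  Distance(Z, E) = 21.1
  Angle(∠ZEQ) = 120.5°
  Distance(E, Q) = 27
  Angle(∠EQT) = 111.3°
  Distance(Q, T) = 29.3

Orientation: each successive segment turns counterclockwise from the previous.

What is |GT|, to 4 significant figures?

36.22

G is at the origin; GC runs at -34.0° with length 11.6, so C = (9.617, -6.487). ∠GCZ = 88.2° gives CZ at 57.80° from the x-axis; with |CZ| = 24.9, Z = (22.89, 14.58). ∠CZE = 49.2° gives ZE at -171.4° from the x-axis; with |ZE| = 21.1, E = (2.023, 11.43). ∠ZEQ = 120.5° gives EQ at -111.9° from the x-axis; with |EQ| = 27.0, Q = (-8.048, -13.62). ∠EQT = 111.3° gives QT at -43.20° from the x-axis; with |QT| = 29.3, T = (13.31, -33.68). Then |GT| = |T − G| = 36.22.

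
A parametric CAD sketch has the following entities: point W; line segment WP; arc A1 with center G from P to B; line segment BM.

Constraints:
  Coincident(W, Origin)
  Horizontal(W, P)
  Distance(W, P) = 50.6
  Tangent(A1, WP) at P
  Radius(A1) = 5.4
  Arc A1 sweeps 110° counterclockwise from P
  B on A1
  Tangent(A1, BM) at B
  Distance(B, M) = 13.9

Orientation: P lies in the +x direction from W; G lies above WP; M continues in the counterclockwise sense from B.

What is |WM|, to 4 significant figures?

54.82

W is at the origin; WP is horizontal with |WP| = 50.6 and P on the +x side, so P = (50.60, 0.000). Since A1 is tangent to WP there, GP ⟂ WP, so G = P + (0, 5.4) = (50.60, 5.400). On A1, P sits at bearing -90° from G; a 110° counterclockwise sweep puts B at bearing 20°, so B = G + 5.4·(cos 20°, sin 20°) = (55.67, 7.247). The tangent condition forces GB to be normal to BM, so BM runs along (−sin 20°, cos 20°); with |BM| = 13.9, M = (50.92, 20.31). Then |WM| = |M − W| = 54.82.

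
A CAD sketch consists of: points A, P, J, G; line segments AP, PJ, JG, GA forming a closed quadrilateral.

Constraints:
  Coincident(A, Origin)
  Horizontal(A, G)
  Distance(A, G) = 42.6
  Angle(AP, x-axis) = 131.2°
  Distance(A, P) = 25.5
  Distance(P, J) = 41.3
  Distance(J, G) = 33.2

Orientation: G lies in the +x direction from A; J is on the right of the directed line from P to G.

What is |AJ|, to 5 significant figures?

15.828

Checks: |PJ| = 41.30 ✓; |JG| = 33.20 ✓.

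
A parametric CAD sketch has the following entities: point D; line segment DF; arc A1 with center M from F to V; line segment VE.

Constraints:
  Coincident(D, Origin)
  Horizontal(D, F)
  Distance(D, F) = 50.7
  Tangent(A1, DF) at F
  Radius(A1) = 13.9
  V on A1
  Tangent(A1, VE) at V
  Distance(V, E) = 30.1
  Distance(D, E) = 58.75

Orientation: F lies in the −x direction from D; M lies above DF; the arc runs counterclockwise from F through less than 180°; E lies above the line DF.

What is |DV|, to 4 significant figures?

39.59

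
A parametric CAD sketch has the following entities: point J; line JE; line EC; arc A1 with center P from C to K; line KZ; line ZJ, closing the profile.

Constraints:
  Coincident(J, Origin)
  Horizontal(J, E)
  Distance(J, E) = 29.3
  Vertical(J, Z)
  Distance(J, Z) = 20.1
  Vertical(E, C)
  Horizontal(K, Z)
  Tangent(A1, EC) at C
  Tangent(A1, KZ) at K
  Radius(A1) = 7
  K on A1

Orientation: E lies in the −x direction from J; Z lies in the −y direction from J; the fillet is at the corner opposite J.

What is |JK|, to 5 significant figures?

30.022

J is at the origin; JE is horizontal with |JE| = 29.3 and E on the −x side, so E = (-29.300, 0.0000). J and Z share the same x with |JZ| = 20.1 and Z on the −y side, so Z = (0.0000, -20.100). The virtual corner opposite J is at (-29.300, -20.100). The tangent condition forces PC to be normal to EC and A1 meets KZ tangentially, so PK is at right angles to KZ, with radius 7.0, so the center P sits 7.0 in from both sides at P = (-22.300, -13.100). That places the tangent points at C = (-29.300, -13.100) on EC and K = (-22.300, -20.100) on KZ. Then |JK| = |K − J| = 30.022.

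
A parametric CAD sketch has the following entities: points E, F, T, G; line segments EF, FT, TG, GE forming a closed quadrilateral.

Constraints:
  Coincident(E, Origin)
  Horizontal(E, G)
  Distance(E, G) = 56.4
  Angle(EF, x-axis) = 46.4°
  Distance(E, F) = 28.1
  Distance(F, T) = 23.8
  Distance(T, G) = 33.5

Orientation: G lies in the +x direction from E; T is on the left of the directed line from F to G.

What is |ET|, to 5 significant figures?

50.877

Checks: |FT| = 23.80 ✓; |TG| = 33.50 ✓.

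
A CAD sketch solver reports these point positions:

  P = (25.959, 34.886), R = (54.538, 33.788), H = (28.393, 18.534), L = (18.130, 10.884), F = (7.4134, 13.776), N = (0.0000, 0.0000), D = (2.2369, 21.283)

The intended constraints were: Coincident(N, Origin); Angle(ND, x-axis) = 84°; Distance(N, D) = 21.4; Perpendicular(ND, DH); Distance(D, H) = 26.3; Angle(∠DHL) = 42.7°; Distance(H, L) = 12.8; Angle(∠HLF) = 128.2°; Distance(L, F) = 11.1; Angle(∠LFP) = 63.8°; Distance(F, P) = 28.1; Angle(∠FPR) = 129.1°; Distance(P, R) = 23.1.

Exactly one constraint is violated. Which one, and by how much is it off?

Distance(P, R) = 23.1 — off by 5.50.

N = (0.00, 0.00) ✓; ND at 84.00° ✓; |ND| = 21.40 ✓; ∠(ND, DH) = 90.00° ✓; |DH| = 26.30 ✓; ∠DHL = 42.70° ✓; |HL| = 12.80 ✓; ∠HLF = 128.2° ✓; |LF| = 11.10 ✓; ∠LFP = 63.80° ✓; |FP| = 28.10 ✓; ∠FPR = 129.1° ✓; |PR| = 28.60 ✗.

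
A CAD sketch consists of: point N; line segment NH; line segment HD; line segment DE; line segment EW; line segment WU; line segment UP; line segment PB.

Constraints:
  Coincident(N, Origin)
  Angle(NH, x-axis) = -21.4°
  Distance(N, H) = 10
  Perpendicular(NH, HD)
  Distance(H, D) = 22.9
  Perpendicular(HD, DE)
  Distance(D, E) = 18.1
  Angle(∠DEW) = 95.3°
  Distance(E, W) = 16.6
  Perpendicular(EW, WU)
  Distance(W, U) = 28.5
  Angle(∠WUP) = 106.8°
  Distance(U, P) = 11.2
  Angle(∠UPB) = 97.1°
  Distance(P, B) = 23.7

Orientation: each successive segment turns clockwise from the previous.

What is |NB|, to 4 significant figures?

25.78

N is at the origin; NH runs at -21.4° with length 10.0, so H = (9.311, -3.649). NH is perpendicular to HD, so HD runs at -111.4°; with |HD| = 22.9, D = (0.9549, -24.97). HD ⟂ DE, so DE runs at 158.6°; with |DE| = 18.1, E = (-15.90, -18.37). ∠DEW = 95.3° gives EW at 73.90° from the x-axis; with |EW| = 16.6, W = (-11.29, -2.417). The perpendicularity gives WU at right angles to EW, so WU runs at -16.10°; with |WU| = 28.5, U = (16.09, -10.32). ∠WUP = 106.8° gives UP at -89.30° from the x-axis; with |UP| = 11.2, P = (16.23, -21.52). ∠UPB = 97.1° gives PB at -172.2° from the x-axis; with |PB| = 23.7, B = (-7.255, -24.74). Then |NB| = |B − N| = 25.78.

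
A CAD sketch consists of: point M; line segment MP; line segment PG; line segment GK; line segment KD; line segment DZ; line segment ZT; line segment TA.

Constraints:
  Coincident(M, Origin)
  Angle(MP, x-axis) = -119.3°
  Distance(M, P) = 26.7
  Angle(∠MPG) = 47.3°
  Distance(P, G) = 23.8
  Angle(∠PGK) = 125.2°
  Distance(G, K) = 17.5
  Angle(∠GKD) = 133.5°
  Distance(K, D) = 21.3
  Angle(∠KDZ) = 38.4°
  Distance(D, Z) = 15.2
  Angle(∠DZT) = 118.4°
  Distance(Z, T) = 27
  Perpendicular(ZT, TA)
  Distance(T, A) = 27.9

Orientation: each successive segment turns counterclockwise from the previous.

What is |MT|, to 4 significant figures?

28.42

∠KDZ = 38.4° gives DZ at -103.7° from the x-axis; with |DZ| = 15.2, Z = (4.084, 3.064). ∠DZT = 118.4° gives ZT at -42.10° from the x-axis; with |ZT| = 27.0, T = (24.12, -15.04). Then |MT| = |T − M| = 28.42.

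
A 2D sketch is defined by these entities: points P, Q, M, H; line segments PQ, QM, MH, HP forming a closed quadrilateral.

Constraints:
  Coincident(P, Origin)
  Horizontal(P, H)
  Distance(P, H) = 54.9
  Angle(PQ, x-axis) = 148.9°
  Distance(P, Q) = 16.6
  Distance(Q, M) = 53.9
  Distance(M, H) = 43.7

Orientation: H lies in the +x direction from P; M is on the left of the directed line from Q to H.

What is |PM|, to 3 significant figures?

48.6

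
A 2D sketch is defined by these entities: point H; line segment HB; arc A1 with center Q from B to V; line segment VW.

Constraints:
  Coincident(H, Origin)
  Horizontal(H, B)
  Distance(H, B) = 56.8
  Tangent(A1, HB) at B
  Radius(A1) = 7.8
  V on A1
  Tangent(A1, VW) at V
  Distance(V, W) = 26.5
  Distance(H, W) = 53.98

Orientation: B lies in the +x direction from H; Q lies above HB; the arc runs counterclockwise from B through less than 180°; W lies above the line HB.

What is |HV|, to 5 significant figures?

63.704

H is at the origin; HB is horizontal with |HB| = 56.8 and B on the +x side, so B = (56.800, 0.0000). Tangency of A1 to HB means the radius QB is perpendicular to HB, so Q = B + (0, 7.8) = (56.800, 7.8000). Since QV ⟂ VW (tangency), |QW| = √(7.8² + 26.5²) = 27.624 regardless of where V sits on A1. So W lies on both circle(H, 53.98) and circle(Q, 27.624); the above-HB intersection is W = (43.474, 31.997). V is the foot of the tangent from W: V = (62.292, 13.339).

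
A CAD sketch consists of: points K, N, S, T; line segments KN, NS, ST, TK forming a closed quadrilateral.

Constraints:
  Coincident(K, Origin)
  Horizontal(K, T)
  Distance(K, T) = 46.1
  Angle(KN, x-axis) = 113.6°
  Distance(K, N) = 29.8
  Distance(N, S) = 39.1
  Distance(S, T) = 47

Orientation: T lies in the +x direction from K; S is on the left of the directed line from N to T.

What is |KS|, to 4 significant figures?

48.33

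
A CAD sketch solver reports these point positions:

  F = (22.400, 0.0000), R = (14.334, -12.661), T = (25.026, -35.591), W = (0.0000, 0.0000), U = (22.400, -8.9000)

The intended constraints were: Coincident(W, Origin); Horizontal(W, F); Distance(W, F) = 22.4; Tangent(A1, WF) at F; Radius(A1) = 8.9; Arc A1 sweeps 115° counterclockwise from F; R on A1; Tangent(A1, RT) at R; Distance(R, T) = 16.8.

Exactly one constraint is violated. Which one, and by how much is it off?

Distance(R, T) = 16.8 — off by 8.50.

W = (0.00, 0.00) ✓; W.y = 0.00, F.y = 0.00 ✓; |WF| = 22.40 ✓; ∠(UF, FW) = 90.00° ✓; |UF| = 8.900 ✓; bearing(U→R) − bearing(U→F) = 115.0° ✓; |UR| = 8.900 ✓; ∠(UR, RT) = 90.00° ✓; |RT| = 25.30 ✗.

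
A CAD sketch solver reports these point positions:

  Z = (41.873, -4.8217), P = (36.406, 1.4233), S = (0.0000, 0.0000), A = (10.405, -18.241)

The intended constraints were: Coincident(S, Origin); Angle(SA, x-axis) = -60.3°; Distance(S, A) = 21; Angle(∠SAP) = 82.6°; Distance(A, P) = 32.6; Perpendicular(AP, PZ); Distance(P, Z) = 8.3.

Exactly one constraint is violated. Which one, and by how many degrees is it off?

Perpendicular(AP, PZ) — off by 4.10°.

S = (0.00, 0.00) ✓; SA at -60.30° ✓; |SA| = 21.00 ✓; ∠SAP = 82.60° ✓; |AP| = 32.60 ✓; ∠(AP, PZ) = 85.90° ✗; |PZ| = 8.300 ✓.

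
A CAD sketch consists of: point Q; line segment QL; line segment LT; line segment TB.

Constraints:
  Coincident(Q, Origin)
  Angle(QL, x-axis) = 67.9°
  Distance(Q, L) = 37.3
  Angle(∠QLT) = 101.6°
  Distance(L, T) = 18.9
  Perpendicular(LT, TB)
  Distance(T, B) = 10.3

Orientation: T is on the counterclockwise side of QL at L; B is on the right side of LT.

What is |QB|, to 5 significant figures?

53.766

∠QLT = 101.6°, so LT runs at 67.9° + (180° − 101.6°) = 146.30° from the x-axis; with |LT| = 18.9, T = L + 18.9·(cos 146.30°, sin 146.30°) = (-1.6908, 45.046). The perpendicularity gives TB at right angles to LT; with |TB| = 10.3 on the right of LT, B = T + 10.3·(0.55484, 0.83195) = (4.0241, 53.615). Then |QB| = |B − Q| = 53.766.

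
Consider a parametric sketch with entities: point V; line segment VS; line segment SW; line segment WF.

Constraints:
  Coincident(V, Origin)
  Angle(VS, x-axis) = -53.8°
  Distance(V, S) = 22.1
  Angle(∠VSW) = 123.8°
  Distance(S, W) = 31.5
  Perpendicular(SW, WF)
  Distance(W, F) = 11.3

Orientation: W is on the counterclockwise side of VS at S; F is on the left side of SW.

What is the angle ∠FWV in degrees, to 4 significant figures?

67.25°

∠VSW = 123.8°, so SW runs at -53.8° + (180° − 123.8°) = 2.400° from the x-axis; with |SW| = 31.5, W = S + 31.5·(cos 2.400°, sin 2.400°) = (44.52, -16.51). SW ⟂ WF; with |WF| = 11.3 on the left of SW, F = W + 11.3·(-0.04188, 0.9991) = (44.05, -5.225). Then cos ∠FWV = WF·WV / (|WF||WV|), giving 67.25°.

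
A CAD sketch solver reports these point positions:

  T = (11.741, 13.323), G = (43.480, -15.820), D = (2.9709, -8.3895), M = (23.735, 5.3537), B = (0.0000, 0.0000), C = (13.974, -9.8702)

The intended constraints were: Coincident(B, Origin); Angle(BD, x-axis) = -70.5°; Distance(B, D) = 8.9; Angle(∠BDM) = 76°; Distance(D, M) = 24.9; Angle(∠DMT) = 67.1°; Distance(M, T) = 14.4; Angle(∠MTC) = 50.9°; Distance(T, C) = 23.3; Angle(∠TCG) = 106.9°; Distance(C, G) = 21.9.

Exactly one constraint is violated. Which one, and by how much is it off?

Distance(C, G) = 21.9 — off by 8.20.

B = (0.00, 0.00) ✓; BD at -70.50° ✓; |BD| = 8.900 ✓; ∠BDM = 76.00° ✓; |DM| = 24.90 ✓; ∠DMT = 67.10° ✓; |MT| = 14.40 ✓; ∠MTC = 50.90° ✓; |TC| = 23.30 ✓; ∠TCG = 106.9° ✓; |CG| = 30.10 ✗.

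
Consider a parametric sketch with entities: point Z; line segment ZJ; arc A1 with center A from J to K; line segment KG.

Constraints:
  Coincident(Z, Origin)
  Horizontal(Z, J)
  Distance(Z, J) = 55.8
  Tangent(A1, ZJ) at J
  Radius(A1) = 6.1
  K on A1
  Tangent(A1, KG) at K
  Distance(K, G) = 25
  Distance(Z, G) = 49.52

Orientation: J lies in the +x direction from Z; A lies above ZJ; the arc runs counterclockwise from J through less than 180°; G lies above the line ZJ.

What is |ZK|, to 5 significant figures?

60.815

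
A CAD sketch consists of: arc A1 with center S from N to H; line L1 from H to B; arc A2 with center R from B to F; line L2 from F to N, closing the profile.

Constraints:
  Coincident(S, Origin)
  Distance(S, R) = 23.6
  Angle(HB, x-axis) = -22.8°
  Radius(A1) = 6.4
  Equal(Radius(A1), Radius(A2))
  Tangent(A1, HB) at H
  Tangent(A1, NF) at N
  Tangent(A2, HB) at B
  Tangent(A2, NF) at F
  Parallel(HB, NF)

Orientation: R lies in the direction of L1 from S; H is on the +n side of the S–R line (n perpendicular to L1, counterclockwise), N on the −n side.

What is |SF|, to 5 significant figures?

24.452

The slot axis is L1's direction at -22.8°, so u = (cos -22.8°, sin -22.8°) = (0.92186, -0.38752) and n = (−sin -22.8°, cos -22.8°) = (0.38752, 0.92186). S is at the origin and R lies 23.6 along u from S, so R = 23.6·u = (21.756, -9.1454). Tangency of A1 to both parallel lines with radius 6.4 puts H and N at S ± 6.4·n: H = (2.4801, 5.8999), N = (-2.4801, -5.8999). Equal radii place B and F the same way about R: B = R + 6.4·n = (24.236, -3.2454), F = R − 6.4·n = (19.276, -15.045). Then |SF| = |F − S| = 24.452.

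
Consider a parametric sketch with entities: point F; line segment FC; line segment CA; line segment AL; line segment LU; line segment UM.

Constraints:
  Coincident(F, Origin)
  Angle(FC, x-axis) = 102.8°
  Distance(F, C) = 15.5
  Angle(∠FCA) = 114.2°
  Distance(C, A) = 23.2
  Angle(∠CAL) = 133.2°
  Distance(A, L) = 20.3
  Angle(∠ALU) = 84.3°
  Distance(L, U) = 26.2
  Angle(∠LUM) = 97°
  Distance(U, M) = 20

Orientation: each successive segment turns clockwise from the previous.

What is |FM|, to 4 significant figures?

8.958

F is at the origin; FC runs at 102.8° with length 15.5, so C = (-3.434, 15.11). ∠FCA = 114.2° gives CA at 37.00° from the x-axis; with |CA| = 23.2, A = (15.09, 29.08). ∠CAL = 133.2° gives AL at -9.800° from the x-axis; with |AL| = 20.3, L = (35.10, 25.62). ∠ALU = 84.3° gives LU at -105.5° from the x-axis; with |LU| = 26.2, U = (28.10, 0.3746). ∠LUM = 97.0° gives UM at 171.5° from the x-axis; with |UM| = 20.0, M = (8.316, 3.331). Then |FM| = |M − F| = 8.958.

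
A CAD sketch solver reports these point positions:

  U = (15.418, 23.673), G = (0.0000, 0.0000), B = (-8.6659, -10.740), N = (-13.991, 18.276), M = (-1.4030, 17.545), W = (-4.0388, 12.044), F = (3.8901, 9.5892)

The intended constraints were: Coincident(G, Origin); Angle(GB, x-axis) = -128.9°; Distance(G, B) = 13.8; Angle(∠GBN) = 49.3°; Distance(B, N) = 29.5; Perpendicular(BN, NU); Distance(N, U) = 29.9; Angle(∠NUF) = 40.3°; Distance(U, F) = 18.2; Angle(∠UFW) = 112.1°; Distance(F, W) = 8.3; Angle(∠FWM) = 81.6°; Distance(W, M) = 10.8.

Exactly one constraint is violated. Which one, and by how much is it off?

Distance(W, M) = 10.8 — off by 4.70.

G = (0.00, 0.00) ✓; GB at -128.9° ✓; |GB| = 13.80 ✓; ∠GBN = 49.30° ✓; |BN| = 29.50 ✓; ∠(BN, NU) = 90.00° ✓; |NU| = 29.90 ✓; ∠NUF = 40.30° ✓; |UF| = 18.20 ✓; ∠UFW = 112.1° ✓; |FW| = 8.300 ✓; ∠FWM = 81.60° ✓; |WM| = 6.100 ✗.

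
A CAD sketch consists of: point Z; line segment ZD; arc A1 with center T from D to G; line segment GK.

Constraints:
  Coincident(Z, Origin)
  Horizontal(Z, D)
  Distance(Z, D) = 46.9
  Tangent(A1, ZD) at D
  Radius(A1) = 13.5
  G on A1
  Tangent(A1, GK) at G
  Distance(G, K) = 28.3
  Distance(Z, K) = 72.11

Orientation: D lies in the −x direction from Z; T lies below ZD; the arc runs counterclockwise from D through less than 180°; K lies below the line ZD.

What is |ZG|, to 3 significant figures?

62.1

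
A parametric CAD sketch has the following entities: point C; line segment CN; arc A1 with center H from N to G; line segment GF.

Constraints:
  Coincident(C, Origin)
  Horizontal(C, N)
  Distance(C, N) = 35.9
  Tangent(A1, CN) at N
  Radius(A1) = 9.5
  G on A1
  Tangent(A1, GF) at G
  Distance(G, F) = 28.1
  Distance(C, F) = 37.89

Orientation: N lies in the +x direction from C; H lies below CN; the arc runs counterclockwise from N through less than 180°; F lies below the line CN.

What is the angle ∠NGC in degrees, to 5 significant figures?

130.34°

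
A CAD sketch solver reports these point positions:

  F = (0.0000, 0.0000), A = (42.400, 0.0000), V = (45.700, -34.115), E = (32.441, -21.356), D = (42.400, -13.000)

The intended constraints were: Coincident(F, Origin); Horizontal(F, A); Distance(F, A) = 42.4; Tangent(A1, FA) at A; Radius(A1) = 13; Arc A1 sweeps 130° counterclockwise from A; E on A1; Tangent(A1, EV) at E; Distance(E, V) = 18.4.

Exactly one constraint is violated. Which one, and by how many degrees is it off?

Tangent(A1, EV) at E — off by 6.10°.

F = (0.00, 0.00) ✓; F.y = 0.00, A.y = 0.00 ✓; |FA| = 42.40 ✓; ∠(DA, AF) = 90.00° ✓; |DA| = 13.00 ✓; bearing(D→E) − bearing(D→A) = 130.0° ✓; |DE| = 13.00 ✓; ∠(DE, EV) = 83.90° ✗; |EV| = 18.40 ✓.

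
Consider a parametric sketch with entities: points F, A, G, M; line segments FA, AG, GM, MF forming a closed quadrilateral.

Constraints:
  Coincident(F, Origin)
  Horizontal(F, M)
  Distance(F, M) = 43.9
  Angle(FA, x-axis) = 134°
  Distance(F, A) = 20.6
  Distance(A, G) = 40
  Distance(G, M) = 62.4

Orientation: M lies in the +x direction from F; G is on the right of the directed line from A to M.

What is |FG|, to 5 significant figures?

28.418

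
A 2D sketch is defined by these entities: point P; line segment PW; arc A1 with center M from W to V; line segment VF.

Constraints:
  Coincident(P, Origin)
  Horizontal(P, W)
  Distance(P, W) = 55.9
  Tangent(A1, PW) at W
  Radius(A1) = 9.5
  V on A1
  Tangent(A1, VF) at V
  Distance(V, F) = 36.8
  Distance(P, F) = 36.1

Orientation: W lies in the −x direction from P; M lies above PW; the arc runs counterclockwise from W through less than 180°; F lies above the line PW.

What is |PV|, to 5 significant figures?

49.408

Checks: |MV| = 9.500 ✓; ∠(MV, VF) = 90.00° ✓; |VF| = 36.80 ✓; |PF| = 36.10 ✓.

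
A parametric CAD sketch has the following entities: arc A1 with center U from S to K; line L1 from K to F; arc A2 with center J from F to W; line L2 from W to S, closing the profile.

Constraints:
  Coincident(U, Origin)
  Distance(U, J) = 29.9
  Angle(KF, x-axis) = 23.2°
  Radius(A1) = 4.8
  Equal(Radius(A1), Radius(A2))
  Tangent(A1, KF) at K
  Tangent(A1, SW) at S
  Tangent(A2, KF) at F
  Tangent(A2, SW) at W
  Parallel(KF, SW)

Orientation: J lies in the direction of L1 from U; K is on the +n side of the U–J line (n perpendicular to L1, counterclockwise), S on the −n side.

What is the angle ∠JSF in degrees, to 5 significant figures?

8.6801°

The slot axis is L1's direction at 23.2°, so u = (cos 23.2°, sin 23.2°) = (0.91914, 0.39394) and n = (−sin 23.2°, cos 23.2°) = (-0.39394, 0.91914). U is at the origin and J lies 29.9 along u from U, so J = 29.9·u = (27.482, 11.779). Tangency of A1 to both parallel lines with radius 4.8 puts K and S at U ± 4.8·n: K = (-1.8909, 4.4118), S = (1.8909, -4.4118). Equal radii place F and W the same way about J: F = J + 4.8·n = (25.591, 16.191), W = J − 4.8·n = (29.373, 7.3670). Then cos ∠JSF = SJ·SF / (|SJ||SF|), giving 8.6801°.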